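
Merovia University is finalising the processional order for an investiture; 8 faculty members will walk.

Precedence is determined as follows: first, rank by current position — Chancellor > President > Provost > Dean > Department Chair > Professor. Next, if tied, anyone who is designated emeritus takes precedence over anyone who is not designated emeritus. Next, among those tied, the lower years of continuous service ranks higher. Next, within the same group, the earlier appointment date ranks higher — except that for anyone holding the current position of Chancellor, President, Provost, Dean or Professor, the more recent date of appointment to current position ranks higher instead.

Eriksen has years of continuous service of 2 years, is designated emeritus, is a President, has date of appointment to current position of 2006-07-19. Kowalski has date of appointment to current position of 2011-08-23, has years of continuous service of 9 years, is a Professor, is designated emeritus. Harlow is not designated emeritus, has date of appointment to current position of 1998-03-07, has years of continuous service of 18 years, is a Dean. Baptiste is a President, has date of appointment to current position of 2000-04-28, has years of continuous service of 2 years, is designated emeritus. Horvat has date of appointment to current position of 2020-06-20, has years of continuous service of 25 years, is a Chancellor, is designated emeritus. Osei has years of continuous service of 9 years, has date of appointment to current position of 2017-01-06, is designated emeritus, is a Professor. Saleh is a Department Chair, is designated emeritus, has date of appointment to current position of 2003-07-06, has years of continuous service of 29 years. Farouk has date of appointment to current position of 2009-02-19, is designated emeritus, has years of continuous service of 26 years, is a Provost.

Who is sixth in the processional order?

Saleh

By current position: Horvat (Chancellor); then Eriksen and Baptiste (President); then Farouk (Provost); then Harlow (Dean); then Saleh (Department Chair); then Osei and Kowalski (Professor).
Eriksen and Baptiste are each designated emeritus, so the next rule applies.
Eriksen and Baptiste both have years of continuous service 2 years, so the next rule applies.
Among Eriksen and Baptiste, by date of appointment to current position (later first) (reversed rule for this group): Eriksen (2006-07-19) before Baptiste (2000-04-28).
Osei and Kowalski are each designated emeritus, so the next rule applies.
Osei and Kowalski both have years of continuous service 9 years, so the next rule applies.
Among Osei and Kowalski, by date of appointment to current position (later first) (reversed rule for this group): Osei (2017-01-06) before Kowalski (2011-08-23).
Order: Horvat, Eriksen, Baptiste, Farouk, Harlow, Saleh, Osei, Kowalski.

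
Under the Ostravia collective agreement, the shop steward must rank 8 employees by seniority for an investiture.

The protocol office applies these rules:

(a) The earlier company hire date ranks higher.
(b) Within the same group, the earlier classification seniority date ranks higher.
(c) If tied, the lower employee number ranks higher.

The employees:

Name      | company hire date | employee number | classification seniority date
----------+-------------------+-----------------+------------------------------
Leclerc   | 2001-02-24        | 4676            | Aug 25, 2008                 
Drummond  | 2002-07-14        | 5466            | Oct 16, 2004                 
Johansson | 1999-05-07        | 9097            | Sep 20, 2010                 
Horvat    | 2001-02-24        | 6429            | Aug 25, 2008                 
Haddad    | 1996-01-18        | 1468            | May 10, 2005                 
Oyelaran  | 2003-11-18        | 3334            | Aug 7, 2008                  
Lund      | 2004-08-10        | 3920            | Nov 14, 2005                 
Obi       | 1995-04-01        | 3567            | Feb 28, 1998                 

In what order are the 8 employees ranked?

By company hire date (earlier first): Obi (1995-04-01); then Haddad (1996-01-18); then Johansson (1999-05-07); then Leclerc and Horvat (both 2001-02-24); then Drummond (2002-07-14); then Oyelaran (2003-11-18); then Lund (2004-08-10).
Leclerc and Horvat both have classification seniority date Aug 25, 2008, so the next rule applies.
Among Leclerc and Horvat, by employee number (lower first): Leclerc (4676) before Horvat (6429).
Full order: Obi, Haddad, Johansson, Leclerc, Horvat, Drummond, Oyelaran, Lund.

Obi, Haddad, Johansson, Leclerc, Horvat, Drummond, Oyelaran, Lund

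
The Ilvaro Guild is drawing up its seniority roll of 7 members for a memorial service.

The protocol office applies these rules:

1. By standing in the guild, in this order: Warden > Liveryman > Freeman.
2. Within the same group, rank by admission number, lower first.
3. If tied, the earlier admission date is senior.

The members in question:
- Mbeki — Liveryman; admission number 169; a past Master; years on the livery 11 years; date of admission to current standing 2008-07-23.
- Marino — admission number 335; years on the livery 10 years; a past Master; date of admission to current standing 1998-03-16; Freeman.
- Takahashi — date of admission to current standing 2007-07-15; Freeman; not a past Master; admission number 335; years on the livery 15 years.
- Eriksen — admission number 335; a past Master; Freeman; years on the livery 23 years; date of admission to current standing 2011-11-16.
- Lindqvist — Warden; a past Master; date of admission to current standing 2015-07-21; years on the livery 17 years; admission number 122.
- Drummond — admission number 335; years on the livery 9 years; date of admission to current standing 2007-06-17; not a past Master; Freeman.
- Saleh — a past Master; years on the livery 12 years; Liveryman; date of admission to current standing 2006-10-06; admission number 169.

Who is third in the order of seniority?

By standing in the guild: Lindqvist (Warden); then Saleh and Mbeki (Liveryman); then Marino, Drummond, Takahashi and Eriksen (Freeman).
Saleh and Mbeki both have admission number 169, so the next rule applies.
Among Saleh and Mbeki, by date of admission to current standing (earlier first): Saleh (2006-10-06) before Mbeki (2008-07-23).
Marino, Drummond, Takahashi and Eriksen all have admission number 335, so the next rule applies.
Among Marino, Drummond, Takahashi and Eriksen, by date of admission to current standing (earlier first): Marino (1998-03-16) before Drummond (2007-06-17) before Takahashi (2007-07-15) before Eriksen (2011-11-16).
Order: Lindqvist, Saleh, Mbeki, Marino, Drummond, Takahashi, Eriksen.

Mbeki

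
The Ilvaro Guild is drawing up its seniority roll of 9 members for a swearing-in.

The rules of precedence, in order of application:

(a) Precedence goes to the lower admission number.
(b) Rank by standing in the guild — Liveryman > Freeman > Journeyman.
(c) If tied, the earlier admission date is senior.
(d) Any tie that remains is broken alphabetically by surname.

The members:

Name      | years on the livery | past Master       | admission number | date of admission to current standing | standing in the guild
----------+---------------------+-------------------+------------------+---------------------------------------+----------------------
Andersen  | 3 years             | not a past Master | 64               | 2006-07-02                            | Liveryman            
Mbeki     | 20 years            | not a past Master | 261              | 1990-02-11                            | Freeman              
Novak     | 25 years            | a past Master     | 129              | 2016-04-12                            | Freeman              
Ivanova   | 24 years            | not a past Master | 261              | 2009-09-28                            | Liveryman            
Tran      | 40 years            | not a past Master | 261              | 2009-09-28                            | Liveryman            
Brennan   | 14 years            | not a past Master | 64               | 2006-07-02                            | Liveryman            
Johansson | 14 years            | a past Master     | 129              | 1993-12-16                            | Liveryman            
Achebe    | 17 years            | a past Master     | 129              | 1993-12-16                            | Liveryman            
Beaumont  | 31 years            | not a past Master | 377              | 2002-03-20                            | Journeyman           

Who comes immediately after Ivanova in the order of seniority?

Tran

By admission number (lower first): Andersen and Brennan (both 64); then Achebe, Johansson and Novak (each 129); then Ivanova, Tran and Mbeki (each 261); then Beaumont (377).
Andersen and Brennan are each Liveryman, so the next rule applies.
Andersen and Brennan both have date of admission to current standing 2006-07-02, so the next rule applies.
Among Andersen and Brennan, alphabetically by surname: Andersen before Brennan.
Among Achebe, Johansson and Novak, by standing in the guild: Achebe and Johansson (Liveryman) before Novak (Freeman).
Achebe and Johansson both have date of admission to current standing 1993-12-16, so the next rule applies.
Among Achebe and Johansson, alphabetically by surname: Achebe before Johansson.
Among Ivanova, Tran and Mbeki, by standing in the guild: Ivanova and Tran (Liveryman) before Mbeki (Freeman).
Ivanova and Tran both have date of admission to current standing 2009-09-28, so the next rule applies.
Among Ivanova and Tran, alphabetically by surname: Ivanova before Tran.
Order: Andersen, Brennan, Achebe, Johansson, Novak, Ivanova, Tran, Mbeki, Beaumont.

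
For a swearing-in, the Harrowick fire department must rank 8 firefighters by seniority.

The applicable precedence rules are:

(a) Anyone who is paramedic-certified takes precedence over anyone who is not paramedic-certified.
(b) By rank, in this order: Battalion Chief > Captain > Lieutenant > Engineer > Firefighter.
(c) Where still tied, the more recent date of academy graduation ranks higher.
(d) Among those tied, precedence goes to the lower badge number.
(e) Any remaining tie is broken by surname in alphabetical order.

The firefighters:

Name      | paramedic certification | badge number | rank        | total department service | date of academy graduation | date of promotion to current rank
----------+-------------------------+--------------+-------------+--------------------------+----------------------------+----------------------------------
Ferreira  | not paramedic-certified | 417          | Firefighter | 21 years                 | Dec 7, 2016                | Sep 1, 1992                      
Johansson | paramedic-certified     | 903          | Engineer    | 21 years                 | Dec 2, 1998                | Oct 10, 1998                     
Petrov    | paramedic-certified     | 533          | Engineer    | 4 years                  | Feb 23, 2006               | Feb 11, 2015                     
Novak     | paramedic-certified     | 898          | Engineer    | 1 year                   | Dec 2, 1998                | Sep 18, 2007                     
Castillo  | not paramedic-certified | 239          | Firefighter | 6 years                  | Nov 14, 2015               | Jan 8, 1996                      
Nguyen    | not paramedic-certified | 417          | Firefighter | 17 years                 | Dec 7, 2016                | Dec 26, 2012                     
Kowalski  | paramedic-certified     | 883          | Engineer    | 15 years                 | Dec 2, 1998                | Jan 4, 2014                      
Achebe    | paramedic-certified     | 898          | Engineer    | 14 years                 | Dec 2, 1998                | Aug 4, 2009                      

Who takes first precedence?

Petrov

By the first rule: Petrov, Kowalski, Achebe, Novak and Johansson (each paramedic-certified); then Ferreira, Nguyen and Castillo (each not paramedic-certified).
Petrov, Kowalski, Achebe, Novak and Johansson are each Engineer, so the next rule applies.
Among Petrov, Kowalski, Achebe, Novak and Johansson, by date of academy graduation (later first): Petrov (Feb 23, 2006) before Kowalski, Achebe, Novak and Johansson (Dec 2, 1998).
Among Kowalski, Achebe, Novak and Johansson, by badge number (lower first): Kowalski (883) before Achebe and Novak (898) before Johansson (903).
Among Achebe and Novak, alphabetically by surname: Achebe before Novak.
Ferreira, Nguyen and Castillo are each Firefighter, so the next rule applies.
Among Ferreira, Nguyen and Castillo, by date of academy graduation (later first): Ferreira and Nguyen (Dec 7, 2016) before Castillo (Nov 14, 2015).
Ferreira and Nguyen both have badge number 417, so the next rule applies.
Among Ferreira and Nguyen, alphabetically by surname: Ferreira before Nguyen.
Order: Petrov, Kowalski, Achebe, Novak, Johansson, Ferreira, Nguyen, Castillo.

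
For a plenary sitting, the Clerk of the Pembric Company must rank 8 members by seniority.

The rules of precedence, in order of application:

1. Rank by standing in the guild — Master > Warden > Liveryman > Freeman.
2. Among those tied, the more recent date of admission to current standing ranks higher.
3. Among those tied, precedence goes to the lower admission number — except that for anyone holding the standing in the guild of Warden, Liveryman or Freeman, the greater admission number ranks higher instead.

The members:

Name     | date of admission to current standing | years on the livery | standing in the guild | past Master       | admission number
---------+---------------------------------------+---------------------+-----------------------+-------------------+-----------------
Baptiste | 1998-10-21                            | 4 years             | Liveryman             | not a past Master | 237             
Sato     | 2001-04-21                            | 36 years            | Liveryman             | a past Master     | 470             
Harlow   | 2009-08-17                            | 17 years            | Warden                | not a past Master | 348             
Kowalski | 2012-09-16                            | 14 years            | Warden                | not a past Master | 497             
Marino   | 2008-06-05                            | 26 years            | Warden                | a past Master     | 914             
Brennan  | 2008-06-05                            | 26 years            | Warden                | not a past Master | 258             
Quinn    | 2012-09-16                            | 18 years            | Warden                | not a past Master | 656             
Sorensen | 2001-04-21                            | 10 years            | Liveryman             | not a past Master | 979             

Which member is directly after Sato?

Baptiste

By standing in the guild: Quinn, Kowalski, Harlow, Marino and Brennan (Warden); then Sorensen, Sato and Baptiste (Liveryman).
Among Quinn, Kowalski, Harlow, Marino and Brennan, by date of admission to current standing (later first): Quinn and Kowalski (2012-09-16) before Harlow (2009-08-17) before Marino and Brennan (2008-06-05).
Among Quinn and Kowalski, by admission number (higher first) (reversed rule for this group): Quinn (656) before Kowalski (497).
Among Marino and Brennan, by admission number (higher first) (reversed rule for this group): Marino (914) before Brennan (258).
Among Sorensen, Sato and Baptiste, by date of admission to current standing (later first): Sorensen and Sato (2001-04-21) before Baptiste (1998-10-21).
Among Sorensen and Sato, by admission number (higher first) (reversed rule for this group): Sorensen (979) before Sato (470).
Order: Quinn, Kowalski, Harlow, Marino, Brennan, Sorensen, Sato, Baptiste.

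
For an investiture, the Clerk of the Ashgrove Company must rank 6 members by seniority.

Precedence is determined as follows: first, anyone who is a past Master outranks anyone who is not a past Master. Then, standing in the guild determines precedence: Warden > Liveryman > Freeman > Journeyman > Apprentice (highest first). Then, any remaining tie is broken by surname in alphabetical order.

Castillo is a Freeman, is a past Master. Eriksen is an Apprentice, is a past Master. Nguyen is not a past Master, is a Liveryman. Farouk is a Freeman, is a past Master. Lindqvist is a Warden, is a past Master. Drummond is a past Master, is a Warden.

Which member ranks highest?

By the first rule: Drummond, Lindqvist, Castillo, Farouk and Eriksen (each a past Master); then Nguyen (not a past Master).
Among Drummond, Lindqvist, Castillo, Farouk and Eriksen, by standing in the guild: Drummond and Lindqvist (Warden) before Castillo and Farouk (Freeman) before Eriksen (Apprentice).
Among Drummond and Lindqvist, alphabetically by surname: Drummond before Lindqvist.
Among Castillo and Farouk, alphabetically by surname: Castillo before Farouk.
Order: Drummond, Lindqvist, Castillo, Farouk, Eriksen, Nguyen.

Drummond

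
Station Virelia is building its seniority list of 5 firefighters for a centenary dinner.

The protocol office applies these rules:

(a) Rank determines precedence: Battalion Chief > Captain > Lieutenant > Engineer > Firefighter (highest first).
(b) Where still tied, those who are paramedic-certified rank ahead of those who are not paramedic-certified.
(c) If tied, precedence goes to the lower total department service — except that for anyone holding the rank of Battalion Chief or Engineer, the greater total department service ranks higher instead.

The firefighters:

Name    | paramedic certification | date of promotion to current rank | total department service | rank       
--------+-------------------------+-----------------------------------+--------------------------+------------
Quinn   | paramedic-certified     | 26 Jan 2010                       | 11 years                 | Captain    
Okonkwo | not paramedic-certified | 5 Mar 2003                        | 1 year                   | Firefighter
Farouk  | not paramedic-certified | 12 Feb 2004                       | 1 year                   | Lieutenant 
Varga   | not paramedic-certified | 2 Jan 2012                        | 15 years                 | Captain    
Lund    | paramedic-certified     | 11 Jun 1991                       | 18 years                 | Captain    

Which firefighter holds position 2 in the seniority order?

Lund

By rank: Quinn, Lund and Varga (Captain); then Farouk (Lieutenant); then Okonkwo (Firefighter).
Among Quinn, Lund and Varga, paramedic-certified before not paramedic-certified: Quinn and Lund (paramedic-certified) before Varga (not paramedic-certified).
Among Quinn and Lund, by total department service (lower first): Quinn (11 years) before Lund (18 years).
Order: Quinn, Lund, Varga, Farouk, Okonkwo.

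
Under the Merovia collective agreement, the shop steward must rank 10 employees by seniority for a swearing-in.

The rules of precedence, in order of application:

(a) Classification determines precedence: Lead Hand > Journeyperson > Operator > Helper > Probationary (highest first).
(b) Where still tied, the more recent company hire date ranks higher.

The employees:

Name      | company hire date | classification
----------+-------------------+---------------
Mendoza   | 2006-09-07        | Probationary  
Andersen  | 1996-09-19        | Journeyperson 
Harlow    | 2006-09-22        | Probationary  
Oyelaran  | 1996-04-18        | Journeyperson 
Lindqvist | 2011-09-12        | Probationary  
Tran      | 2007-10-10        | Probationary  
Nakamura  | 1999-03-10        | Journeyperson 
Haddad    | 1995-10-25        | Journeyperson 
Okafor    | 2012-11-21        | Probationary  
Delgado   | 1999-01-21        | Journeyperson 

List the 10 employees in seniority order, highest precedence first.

By classification: Nakamura, Delgado, Andersen, Oyelaran and Haddad (Journeyperson); then Okafor, Lindqvist, Tran, Harlow and Mendoza (Probationary).
Among Nakamura, Delgado, Andersen, Oyelaran and Haddad, by company hire date (later first): Nakamura (1999-03-10) before Delgado (1999-01-21) before Andersen (1996-09-19) before Oyelaran (1996-04-18) before Haddad (1995-10-25).
Among Okafor, Lindqvist, Tran, Harlow and Mendoza, by company hire date (later first): Okafor (2012-11-21) before Lindqvist (2011-09-12) before Tran (2007-10-10) before Harlow (2006-09-22) before Mendoza (2006-09-07).
Full order: Nakamura, Delgado, Andersen, Oyelaran, Haddad, Okafor, Lindqvist, Tran, Harlow, Mendoza.

Nakamura, Delgado, Andersen, Oyelaran, Haddad, Okafor, Lindqvist, Tran, Harlow, Mendoza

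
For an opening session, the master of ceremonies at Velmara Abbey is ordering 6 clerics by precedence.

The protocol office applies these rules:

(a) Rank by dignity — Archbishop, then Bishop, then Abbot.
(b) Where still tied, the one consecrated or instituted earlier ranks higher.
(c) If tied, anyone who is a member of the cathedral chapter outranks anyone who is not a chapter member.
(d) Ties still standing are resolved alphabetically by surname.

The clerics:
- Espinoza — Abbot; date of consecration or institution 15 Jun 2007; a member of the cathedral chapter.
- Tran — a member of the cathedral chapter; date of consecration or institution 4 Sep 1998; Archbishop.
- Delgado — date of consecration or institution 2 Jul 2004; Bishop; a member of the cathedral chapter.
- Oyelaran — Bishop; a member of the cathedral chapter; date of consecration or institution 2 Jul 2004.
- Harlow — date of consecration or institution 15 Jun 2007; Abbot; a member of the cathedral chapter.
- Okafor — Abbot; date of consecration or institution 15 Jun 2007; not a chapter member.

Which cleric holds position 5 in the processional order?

Harlow

By dignity: Tran (Archbishop); then Delgado and Oyelaran (Bishop); then Espinoza, Harlow and Okafor (Abbot).
Delgado and Oyelaran both have date of consecration or institution 2 Jul 2004, so the next rule applies.
Delgado and Oyelaran are each a member of the cathedral chapter, so the next rule applies.
Among Delgado and Oyelaran, alphabetically by surname: Delgado before Oyelaran.
Espinoza, Harlow and Okafor all have date of consecration or institution 15 Jun 2007, so the next rule applies.
Among Espinoza, Harlow and Okafor, a member of the cathedral chapter before not a chapter member: Espinoza and Harlow (a member of the cathedral chapter) before Okafor (not a chapter member).
Among Espinoza and Harlow, alphabetically by surname: Espinoza before Harlow.
Order: Tran, Delgado, Oyelaran, Espinoza, Harlow, Okafor.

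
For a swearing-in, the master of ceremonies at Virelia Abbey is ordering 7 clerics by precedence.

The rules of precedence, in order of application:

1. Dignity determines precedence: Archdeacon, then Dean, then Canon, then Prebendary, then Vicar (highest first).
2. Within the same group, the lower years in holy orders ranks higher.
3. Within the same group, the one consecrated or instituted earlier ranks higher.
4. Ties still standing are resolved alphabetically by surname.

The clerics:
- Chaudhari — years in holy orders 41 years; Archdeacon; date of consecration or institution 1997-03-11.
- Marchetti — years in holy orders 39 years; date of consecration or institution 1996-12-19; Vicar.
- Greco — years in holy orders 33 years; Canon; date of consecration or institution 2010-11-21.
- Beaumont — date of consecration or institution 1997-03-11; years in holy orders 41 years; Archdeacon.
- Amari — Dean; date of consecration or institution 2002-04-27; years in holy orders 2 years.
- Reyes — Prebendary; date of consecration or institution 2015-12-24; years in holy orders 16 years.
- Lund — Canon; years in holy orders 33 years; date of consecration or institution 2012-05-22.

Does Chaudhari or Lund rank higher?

By dignity: Beaumont and Chaudhari (Archdeacon); then Amari (Dean); then Greco and Lund (Canon); then Reyes (Prebendary); then Marchetti (Vicar).
Beaumont and Chaudhari both have years in holy orders 41 years, so the next rule applies.
Beaumont and Chaudhari both have date of consecration or institution 1997-03-11, so the next rule applies.
Among Beaumont and Chaudhari, alphabetically by surname: Beaumont before Chaudhari.
Greco and Lund both have years in holy orders 33 years, so the next rule applies.
Among Greco and Lund, by date of consecration or institution (earlier first): Greco (2010-11-21) before Lund (2012-05-22).
So Chaudhari takes precedence.

Chaudhari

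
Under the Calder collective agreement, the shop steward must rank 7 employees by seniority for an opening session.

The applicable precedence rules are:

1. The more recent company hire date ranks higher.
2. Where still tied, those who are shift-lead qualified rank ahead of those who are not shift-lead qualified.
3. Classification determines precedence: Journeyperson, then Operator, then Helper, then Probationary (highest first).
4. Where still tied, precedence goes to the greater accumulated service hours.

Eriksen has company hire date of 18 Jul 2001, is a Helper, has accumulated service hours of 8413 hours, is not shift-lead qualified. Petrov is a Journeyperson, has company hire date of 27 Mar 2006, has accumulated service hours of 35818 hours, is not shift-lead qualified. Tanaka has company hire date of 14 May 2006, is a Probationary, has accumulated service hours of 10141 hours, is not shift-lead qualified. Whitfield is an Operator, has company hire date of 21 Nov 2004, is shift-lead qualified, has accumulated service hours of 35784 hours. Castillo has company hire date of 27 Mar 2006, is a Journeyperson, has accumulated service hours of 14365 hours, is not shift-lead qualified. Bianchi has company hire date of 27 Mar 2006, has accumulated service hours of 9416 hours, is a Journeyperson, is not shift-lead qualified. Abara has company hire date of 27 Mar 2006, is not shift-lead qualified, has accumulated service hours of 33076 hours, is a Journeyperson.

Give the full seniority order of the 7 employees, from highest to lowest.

Tanaka, Petrov, Abara, Castillo, Bianchi, Whitfield, Eriksen

By company hire date (later first): Tanaka (14 May 2006); then Petrov, Abara, Castillo and Bianchi (each 27 Mar 2006); then Whitfield (21 Nov 2004); then Eriksen (18 Jul 2001).
Petrov, Abara, Castillo and Bianchi are each not shift-lead qualified, so the next rule applies.
Petrov, Abara, Castillo and Bianchi are each Journeyperson, so the next rule applies.
Among Petrov, Abara, Castillo and Bianchi, by accumulated service hours (higher first): Petrov (35818 hours) before Abara (33076 hours) before Castillo (14365 hours) before Bianchi (9416 hours).
Full order: Tanaka, Petrov, Abara, Castillo, Bianchi, Whitfield, Eriksen.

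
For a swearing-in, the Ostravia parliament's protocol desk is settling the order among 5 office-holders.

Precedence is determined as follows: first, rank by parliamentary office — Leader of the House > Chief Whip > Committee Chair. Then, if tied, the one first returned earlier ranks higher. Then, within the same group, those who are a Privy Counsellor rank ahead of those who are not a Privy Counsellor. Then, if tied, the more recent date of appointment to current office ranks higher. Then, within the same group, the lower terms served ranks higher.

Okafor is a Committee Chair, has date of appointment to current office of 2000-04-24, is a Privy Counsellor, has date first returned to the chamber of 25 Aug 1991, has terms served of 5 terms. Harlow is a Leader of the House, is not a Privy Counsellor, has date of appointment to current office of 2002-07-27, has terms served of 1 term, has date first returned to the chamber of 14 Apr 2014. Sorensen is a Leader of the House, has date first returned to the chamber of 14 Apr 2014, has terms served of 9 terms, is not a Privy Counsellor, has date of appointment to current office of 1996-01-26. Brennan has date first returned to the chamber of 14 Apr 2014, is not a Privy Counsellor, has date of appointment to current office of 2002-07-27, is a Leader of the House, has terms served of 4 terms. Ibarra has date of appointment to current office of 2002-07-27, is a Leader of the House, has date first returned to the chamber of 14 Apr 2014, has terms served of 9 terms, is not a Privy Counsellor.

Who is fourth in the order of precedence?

By parliamentary office: Harlow, Brennan, Ibarra and Sorensen (Leader of the House); then Okafor (Committee Chair).
Harlow, Brennan, Ibarra and Sorensen all have date first returned to the chamber 14 Apr 2014, so the next rule applies.
Harlow, Brennan, Ibarra and Sorensen are each not a Privy Counsellor, so the next rule applies.
Among Harlow, Brennan, Ibarra and Sorensen, by date of appointment to current office (later first): Harlow, Brennan and Ibarra (2002-07-27) before Sorensen (1996-01-26).
Among Harlow, Brennan and Ibarra, by terms served (lower first): Harlow (1 term) before Brennan (4 terms) before Ibarra (9 terms).
Order: Harlow, Brennan, Ibarra, Sorensen, Okafor.

Sorensen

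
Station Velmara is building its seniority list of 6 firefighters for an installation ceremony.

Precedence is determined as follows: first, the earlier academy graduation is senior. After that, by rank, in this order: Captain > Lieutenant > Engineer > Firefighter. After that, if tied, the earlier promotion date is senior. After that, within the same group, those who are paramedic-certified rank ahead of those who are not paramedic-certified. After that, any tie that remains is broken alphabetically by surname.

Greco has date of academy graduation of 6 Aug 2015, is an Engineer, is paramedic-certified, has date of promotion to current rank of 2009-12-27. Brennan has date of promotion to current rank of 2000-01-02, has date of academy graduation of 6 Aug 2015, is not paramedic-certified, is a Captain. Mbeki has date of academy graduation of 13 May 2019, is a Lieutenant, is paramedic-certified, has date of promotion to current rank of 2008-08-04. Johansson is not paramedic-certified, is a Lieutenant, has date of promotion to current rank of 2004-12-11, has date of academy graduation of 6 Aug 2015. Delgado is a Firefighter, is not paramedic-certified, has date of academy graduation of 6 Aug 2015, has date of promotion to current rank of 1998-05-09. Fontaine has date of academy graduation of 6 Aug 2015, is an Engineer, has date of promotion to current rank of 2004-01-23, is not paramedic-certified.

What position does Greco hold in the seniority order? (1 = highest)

4

By date of academy graduation (earlier first): Brennan, Johansson, Fontaine, Greco and Delgado (each 6 Aug 2015); then Mbeki (13 May 2019).
Among Brennan, Johansson, Fontaine, Greco and Delgado, by rank: Brennan (Captain) before Johansson (Lieutenant) before Fontaine and Greco (Engineer) before Delgado (Firefighter).
Among Fontaine and Greco, by date of promotion to current rank (earlier first): Fontaine (2004-01-23) before Greco (2009-12-27).
Order: Brennan, Johansson, Fontaine, Greco, Delgado, Mbeki. So position 4.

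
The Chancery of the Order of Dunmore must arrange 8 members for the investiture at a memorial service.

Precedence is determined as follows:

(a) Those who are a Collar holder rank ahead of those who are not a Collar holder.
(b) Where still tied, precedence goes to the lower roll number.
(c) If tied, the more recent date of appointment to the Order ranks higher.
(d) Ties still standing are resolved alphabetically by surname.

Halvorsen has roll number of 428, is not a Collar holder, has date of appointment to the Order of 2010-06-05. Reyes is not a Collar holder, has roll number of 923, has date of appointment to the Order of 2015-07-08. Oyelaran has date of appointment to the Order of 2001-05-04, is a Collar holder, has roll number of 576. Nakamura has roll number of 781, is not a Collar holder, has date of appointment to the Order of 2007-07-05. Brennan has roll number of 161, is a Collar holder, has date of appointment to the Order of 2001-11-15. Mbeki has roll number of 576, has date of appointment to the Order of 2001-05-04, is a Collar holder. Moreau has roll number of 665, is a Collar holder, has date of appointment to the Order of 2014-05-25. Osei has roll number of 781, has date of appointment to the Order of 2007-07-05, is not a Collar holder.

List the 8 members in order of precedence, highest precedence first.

By the first rule: Brennan, Mbeki, Oyelaran and Moreau (each a Collar holder); then Halvorsen, Nakamura, Osei and Reyes (each not a Collar holder).
Among Brennan, Mbeki, Oyelaran and Moreau, by roll number (lower first): Brennan (161) before Mbeki and Oyelaran (576) before Moreau (665).
Mbeki and Oyelaran both have date of appointment to the Order 2001-05-04, so the next rule applies.
Among Mbeki and Oyelaran, alphabetically by surname: Mbeki before Oyelaran.
Among Halvorsen, Nakamura, Osei and Reyes, by roll number (lower first): Halvorsen (428) before Nakamura and Osei (781) before Reyes (923).
Nakamura and Osei both have date of appointment to the Order 2007-07-05, so the next rule applies.
Among Nakamura and Osei, alphabetically by surname: Nakamura before Osei.
Full order: Brennan, Mbeki, Oyelaran, Moreau, Halvorsen, Nakamura, Osei, Reyes.

Brennan, Mbeki, Oyelaran, Moreau, Halvorsen, Nakamura, Osei, Reyes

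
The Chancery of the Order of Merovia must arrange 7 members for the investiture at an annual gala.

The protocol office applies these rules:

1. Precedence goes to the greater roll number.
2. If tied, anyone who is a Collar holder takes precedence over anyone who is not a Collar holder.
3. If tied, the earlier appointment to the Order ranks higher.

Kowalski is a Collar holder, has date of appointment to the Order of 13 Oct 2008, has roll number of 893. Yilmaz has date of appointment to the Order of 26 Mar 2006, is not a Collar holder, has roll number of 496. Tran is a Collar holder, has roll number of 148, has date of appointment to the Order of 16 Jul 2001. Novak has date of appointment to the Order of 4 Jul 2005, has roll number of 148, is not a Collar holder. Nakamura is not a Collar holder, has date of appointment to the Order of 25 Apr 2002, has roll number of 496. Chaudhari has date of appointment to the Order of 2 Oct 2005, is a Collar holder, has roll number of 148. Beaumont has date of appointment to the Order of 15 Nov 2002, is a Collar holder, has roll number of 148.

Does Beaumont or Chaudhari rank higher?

By roll number (higher first): Kowalski (893); then Nakamura and Yilmaz (both 496); then Tran, Beaumont, Chaudhari and Novak (each 148).
Nakamura and Yilmaz are each not a Collar holder, so the next rule applies.
Among Nakamura and Yilmaz, by date of appointment to the Order (earlier first): Nakamura (25 Apr 2002) before Yilmaz (26 Mar 2006).
Among Tran, Beaumont, Chaudhari and Novak, a Collar holder before not a Collar holder: Tran, Beaumont and Chaudhari (a Collar holder) before Novak (not a Collar holder).
Among Tran, Beaumont and Chaudhari, by date of appointment to the Order (earlier first): Tran (16 Jul 2001) before Beaumont (15 Nov 2002) before Chaudhari (2 Oct 2005).
So Beaumont takes precedence.

Beaumont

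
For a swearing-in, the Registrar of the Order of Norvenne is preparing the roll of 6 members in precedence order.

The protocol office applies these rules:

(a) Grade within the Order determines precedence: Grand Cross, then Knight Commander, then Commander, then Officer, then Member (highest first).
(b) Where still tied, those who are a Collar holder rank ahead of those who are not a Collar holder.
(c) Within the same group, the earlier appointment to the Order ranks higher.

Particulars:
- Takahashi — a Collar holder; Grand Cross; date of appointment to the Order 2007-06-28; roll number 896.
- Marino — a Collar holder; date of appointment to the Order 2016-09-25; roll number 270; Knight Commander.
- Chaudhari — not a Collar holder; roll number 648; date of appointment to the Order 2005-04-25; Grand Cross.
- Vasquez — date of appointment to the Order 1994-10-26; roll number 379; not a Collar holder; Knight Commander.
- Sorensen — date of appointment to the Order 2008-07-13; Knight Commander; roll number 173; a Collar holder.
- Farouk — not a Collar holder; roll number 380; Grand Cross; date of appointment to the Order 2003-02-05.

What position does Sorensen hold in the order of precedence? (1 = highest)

4

By grade within the Order: Takahashi, Farouk and Chaudhari (Grand Cross); then Sorensen, Marino and Vasquez (Knight Commander).
Among Takahashi, Farouk and Chaudhari, a Collar holder before not a Collar holder: Takahashi (a Collar holder) before Farouk and Chaudhari (not a Collar holder).
Among Farouk and Chaudhari, by date of appointment to the Order (earlier first): Farouk (2003-02-05) before Chaudhari (2005-04-25).
Among Sorensen, Marino and Vasquez, a Collar holder before not a Collar holder: Sorensen and Marino (a Collar holder) before Vasquez (not a Collar holder).
Among Sorensen and Marino, by date of appointment to the Order (earlier first): Sorensen (2008-07-13) before Marino (2016-09-25).
Order: Takahashi, Farouk, Chaudhari, Sorensen, Marino, Vasquez. So position 4.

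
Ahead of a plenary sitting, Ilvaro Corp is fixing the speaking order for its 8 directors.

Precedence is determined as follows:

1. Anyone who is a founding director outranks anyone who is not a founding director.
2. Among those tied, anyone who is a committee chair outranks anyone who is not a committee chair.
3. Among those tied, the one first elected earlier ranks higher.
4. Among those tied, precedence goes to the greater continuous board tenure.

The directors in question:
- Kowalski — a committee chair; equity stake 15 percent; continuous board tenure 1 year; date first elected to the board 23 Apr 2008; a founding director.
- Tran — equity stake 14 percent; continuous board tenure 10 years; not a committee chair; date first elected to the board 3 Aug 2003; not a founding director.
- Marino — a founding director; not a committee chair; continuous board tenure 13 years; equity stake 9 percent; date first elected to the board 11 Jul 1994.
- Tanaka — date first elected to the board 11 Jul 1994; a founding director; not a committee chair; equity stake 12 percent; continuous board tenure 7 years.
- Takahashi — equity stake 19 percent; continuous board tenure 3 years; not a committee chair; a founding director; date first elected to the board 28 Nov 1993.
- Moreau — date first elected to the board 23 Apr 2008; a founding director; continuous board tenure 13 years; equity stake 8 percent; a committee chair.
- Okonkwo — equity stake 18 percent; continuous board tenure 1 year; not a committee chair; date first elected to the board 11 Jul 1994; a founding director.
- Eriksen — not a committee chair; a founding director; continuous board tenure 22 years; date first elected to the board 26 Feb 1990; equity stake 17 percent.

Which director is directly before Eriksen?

By the first rule: Moreau, Kowalski, Eriksen, Takahashi, Marino, Tanaka and Okonkwo (each a founding director); then Tran (not a founding director).
Among Moreau, Kowalski, Eriksen, Takahashi, Marino, Tanaka and Okonkwo, a committee chair before not a committee chair: Moreau and Kowalski (a committee chair) before Eriksen, Takahashi, Marino, Tanaka and Okonkwo (not a committee chair).
Moreau and Kowalski both have date first elected to the board 23 Apr 2008, so the next rule applies.
Among Moreau and Kowalski, by continuous board tenure (higher first): Moreau (13 years) before Kowalski (1 year).
Among Eriksen, Takahashi, Marino, Tanaka and Okonkwo, by date first elected to the board (earlier first): Eriksen (26 Feb 1990) before Takahashi (28 Nov 1993) before Marino, Tanaka and Okonkwo (11 Jul 1994).
Among Marino, Tanaka and Okonkwo, by continuous board tenure (higher first): Marino (13 years) before Tanaka (7 years) before Okonkwo (1 year).
Order: Moreau, Kowalski, Eriksen, Takahashi, Marino, Tanaka, Okonkwo, Tran.

Kowalski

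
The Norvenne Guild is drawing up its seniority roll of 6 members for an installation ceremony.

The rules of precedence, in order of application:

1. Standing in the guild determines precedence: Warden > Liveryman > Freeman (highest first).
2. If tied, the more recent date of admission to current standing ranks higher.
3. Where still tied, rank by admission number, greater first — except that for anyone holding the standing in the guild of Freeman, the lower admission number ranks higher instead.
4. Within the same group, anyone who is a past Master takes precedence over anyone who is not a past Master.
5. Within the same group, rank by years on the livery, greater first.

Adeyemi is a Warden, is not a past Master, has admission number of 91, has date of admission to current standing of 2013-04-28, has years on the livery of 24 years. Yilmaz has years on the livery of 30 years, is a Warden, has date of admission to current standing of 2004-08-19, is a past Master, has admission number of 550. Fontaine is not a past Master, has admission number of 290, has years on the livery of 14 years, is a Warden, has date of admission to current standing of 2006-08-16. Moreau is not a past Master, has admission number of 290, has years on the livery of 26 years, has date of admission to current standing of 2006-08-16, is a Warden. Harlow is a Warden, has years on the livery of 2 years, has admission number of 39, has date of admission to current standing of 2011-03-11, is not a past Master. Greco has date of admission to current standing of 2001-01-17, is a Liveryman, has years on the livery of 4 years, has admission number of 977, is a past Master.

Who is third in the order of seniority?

By standing in the guild: Adeyemi, Harlow, Moreau, Fontaine and Yilmaz (Warden); then Greco (Liveryman).
Among Adeyemi, Harlow, Moreau, Fontaine and Yilmaz, by date of admission to current standing (later first): Adeyemi (2013-04-28) before Harlow (2011-03-11) before Moreau and Fontaine (2006-08-16) before Yilmaz (2004-08-19).
Moreau and Fontaine both have admission number 290, so the next rule applies.
Moreau and Fontaine are each not a past Master, so the next rule applies.
Among Moreau and Fontaine, by years on the livery (higher first): Moreau (26 years) before Fontaine (14 years).
Order: Adeyemi, Harlow, Moreau, Fontaine, Yilmaz, Greco.

Moreau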